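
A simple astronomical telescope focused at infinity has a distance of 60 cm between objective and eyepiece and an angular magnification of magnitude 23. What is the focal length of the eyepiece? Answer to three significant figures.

2.50 cm

In normal adjustment the tube length equals f_obj + f_eye and |M| = f_obj/f_eye.
So f_obj = 23 f_eye and 23 f_eye + f_eye = 60 cm, giving f_eye = 60/24 = 2.500 cm and f_obj = 57.500 cm.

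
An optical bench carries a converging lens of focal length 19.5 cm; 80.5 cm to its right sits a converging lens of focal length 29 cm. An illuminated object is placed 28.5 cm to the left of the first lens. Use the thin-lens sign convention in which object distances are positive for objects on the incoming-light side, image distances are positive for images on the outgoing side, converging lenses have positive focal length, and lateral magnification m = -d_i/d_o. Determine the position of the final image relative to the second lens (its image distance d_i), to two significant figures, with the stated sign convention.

-53 cm

Applying the thin-lens equation to the first lens, 1/19.5 = 1/28.5 + 1/d_i1, which gives d_i1 = 61.750 cm.
Object distance for lens 2: d_o2 = 80.5 - 61.750 = 18.750 cm.
Applying the thin-lens equation again with f_2 = 29 cm and d_o2 = 18.750 cm gives d_i2 = -53.049 cm.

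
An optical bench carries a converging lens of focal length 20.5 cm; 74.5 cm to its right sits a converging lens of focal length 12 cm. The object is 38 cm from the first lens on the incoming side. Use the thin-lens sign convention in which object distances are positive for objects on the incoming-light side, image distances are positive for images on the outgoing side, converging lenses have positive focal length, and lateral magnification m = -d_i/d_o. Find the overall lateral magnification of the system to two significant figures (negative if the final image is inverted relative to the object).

Applying the thin-lens equation to the first lens, 1/20.5 = 1/38 + 1/d_i1, which gives d_i1 = 44.514 cm.
Its lateral magnification is m_1 = -d_i1/d_o1 = -(44.514)/38 = -1.1714.
Object distance for lens 2: d_o2 = 74.5 - 44.514 = 29.986 cm.
Applying the thin-lens equation again with f_2 = 12 cm and d_o2 = 29.986 cm gives d_i2 = 20.006 cm.
m_2 = -(20.006)/(29.986) = -0.6672.
Overall magnification: m = m_1 m_2 = 0.7816.

0.78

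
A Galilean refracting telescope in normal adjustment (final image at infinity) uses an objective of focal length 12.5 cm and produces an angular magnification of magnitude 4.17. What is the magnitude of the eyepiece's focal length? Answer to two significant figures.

|M| = f_obj/|f_eye|, so |f_eye| = f_obj/|M| = 12.5/4.17 = 2.998 cm.
(The eyepiece is diverging, so its signed focal length is -2.998 cm.)

3.0 cm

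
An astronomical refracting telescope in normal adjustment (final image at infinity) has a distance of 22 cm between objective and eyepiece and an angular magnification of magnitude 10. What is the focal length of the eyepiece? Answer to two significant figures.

In normal adjustment the tube length equals f_obj + f_eye and |M| = f_obj/f_eye.
So f_obj = 10 f_eye and 10 f_eye + f_eye = 22 cm, giving f_eye = 22/11 = 2.000 cm and f_obj = 20.000 cm.

2.0 cm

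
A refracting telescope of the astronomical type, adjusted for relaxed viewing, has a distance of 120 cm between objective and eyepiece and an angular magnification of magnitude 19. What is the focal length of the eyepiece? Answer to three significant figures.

6.00 cm

In normal adjustment the tube length equals f_obj + f_eye and |M| = f_obj/f_eye.
So f_obj = 19 f_eye and 19 f_eye + f_eye = 120 cm, giving f_eye = 120/20 = 6.000 cm and f_obj = 114.000 cm.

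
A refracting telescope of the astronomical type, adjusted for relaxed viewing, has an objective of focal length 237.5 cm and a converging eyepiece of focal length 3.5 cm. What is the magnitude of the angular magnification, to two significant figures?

68

|M| = f_obj/|f_eye| = 237.5/3.5 = 67.857.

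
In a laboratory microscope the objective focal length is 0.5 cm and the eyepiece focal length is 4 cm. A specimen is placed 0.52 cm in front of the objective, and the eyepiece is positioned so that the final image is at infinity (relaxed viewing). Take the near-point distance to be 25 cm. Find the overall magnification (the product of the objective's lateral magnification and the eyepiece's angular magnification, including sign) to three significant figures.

Objective: 1/d_i = 1/f_obj - 1/d_o = 1/0.5 - 1/0.52 = 0.07692 cm^-1, so d_i = 13.000 cm.
m_obj = -d_i/d_o = -13.000/0.52 = -25.000.
Eyepiece angular magnification (image at infinity): M_eye = D/f_e = 25/4 = 6.250.
Overall M = m_obj x M_eye = (-25.000)(6.250) = -156.25.

-156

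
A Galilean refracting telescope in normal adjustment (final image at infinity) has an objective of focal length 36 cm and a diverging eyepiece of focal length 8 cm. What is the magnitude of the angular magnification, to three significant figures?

|M| = f_obj/|f_eye| = 36/8 = 4.500.

4.50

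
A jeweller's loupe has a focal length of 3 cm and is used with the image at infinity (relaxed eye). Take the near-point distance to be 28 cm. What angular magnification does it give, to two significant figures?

9.3

M = D/f = 28/3 = 9.333.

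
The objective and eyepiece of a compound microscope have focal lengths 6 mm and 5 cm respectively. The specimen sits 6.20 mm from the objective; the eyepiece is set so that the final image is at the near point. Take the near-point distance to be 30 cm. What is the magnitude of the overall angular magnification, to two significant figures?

Convert to cm: f_obj = 6 mm = 0.6 cm; d_o = 6.20 mm = 0.62 cm.
Objective: 1/d_i = 1/f_obj - 1/d_o = 1/0.6 - 1/0.62 = 0.05376 cm^-1, so d_i = 18.600 cm.
m_obj = -d_i/d_o = -18.600/0.62 = -30.000.
Eyepiece angular magnification (image at near point): M_eye = 1 + D/f_e = 1 + 30/5 = 7.000.
Overall M = m_obj x M_eye = (-30.000)(7.000) = -210.00.
|M| = 210.00.

210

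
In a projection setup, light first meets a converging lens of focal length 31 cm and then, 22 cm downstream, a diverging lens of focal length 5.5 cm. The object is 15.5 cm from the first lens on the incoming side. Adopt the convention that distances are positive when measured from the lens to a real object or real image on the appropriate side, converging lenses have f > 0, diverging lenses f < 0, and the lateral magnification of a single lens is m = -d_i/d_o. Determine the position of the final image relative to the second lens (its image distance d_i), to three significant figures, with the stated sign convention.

-4.98 cm

First lens: d_i1 = 1/(1/31 - 1/15.5) = -31.000 cm.
With d_i1 < 0 the first image is virtual and lies on the object side; the object distance for lens 2 is d_o2 = 22 - (-31.000) = 53.000 cm.
Second lens: d_i2 = 1/(1/(-5.5) - 1/(53.000)) = -4.983 cm.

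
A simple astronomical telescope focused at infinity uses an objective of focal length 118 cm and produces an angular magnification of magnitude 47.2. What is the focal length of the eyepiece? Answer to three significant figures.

|M| = f_obj/f_eye, so f_eye = f_obj/|M| = 118/47.2 = 2.500 cm.

2.50 cm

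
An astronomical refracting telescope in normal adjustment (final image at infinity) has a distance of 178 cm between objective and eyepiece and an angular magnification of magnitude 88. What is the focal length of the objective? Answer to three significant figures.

In normal adjustment the tube length equals f_obj + f_eye and |M| = f_obj/f_eye.
So f_obj = 88 f_eye and 88 f_eye + f_eye = 178 cm, giving f_eye = 178/89 = 2.000 cm and f_obj = 176.000 cm.

176 cm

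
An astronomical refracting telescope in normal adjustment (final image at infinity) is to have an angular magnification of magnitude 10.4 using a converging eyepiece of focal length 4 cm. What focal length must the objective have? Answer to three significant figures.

41.6 cm

|M| = f_obj/|f_eye|, so f_obj = |M| x |f_eye| = 10.4 x 4 = 41.600 cm.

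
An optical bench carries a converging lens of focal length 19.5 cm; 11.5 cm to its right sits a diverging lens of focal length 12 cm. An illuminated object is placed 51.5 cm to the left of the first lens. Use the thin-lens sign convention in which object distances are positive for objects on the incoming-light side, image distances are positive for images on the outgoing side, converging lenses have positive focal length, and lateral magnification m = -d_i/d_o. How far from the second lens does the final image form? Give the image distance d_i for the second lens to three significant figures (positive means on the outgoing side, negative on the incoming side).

Lens 1: 1/d_i1 = 1/f_1 - 1/d_o1 = 1/19.5 - 1/51.5 = 0.03186 cm^-1, so d_i1 = 31.383 cm.
Since 31.383 cm > 11.5 cm, the first image lies past the second lens and serves as a virtual object: d_o2 = L - d_i1 = -19.883 cm.
Lens 2: 1/d_i2 = 1/f_2 - 1/d_o2 = 1/(-12) - 1/(-19.883) = -0.03304 cm^-1, so d_i2 = -30.268 cm.

-30.3 cm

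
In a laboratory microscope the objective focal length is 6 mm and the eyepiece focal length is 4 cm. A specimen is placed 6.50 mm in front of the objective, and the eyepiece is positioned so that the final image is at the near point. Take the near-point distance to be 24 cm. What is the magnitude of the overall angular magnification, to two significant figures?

84

Convert to cm: f_obj = 6 mm = 0.6 cm; d_o = 6.50 mm = 0.65 cm.
Objective: 1/d_i = 1/f_obj - 1/d_o = 1/0.6 - 1/0.65 = 0.12821 cm^-1, so d_i = 7.800 cm.
m_obj = -d_i/d_o = -7.800/0.65 = -12.000.
Eyepiece angular magnification (image at near point): M_eye = 1 + D/f_e = 1 + 24/4 = 7.000.
Overall M = m_obj x M_eye = (-12.000)(7.000) = -84.00.
|M| = 84.00.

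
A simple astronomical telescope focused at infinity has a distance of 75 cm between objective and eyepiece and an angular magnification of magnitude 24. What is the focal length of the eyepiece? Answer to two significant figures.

In normal adjustment the tube length equals f_obj + f_eye and |M| = f_obj/f_eye.
So f_obj = 24 f_eye and 24 f_eye + f_eye = 75 cm, giving f_eye = 75/25 = 3.000 cm and f_obj = 72.000 cm.

3.0 cm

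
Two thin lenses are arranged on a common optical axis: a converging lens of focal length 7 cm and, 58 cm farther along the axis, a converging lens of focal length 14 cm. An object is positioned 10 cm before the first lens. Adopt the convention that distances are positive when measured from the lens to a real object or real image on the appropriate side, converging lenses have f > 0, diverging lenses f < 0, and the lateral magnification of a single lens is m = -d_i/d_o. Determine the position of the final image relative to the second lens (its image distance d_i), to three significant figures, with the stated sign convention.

23.5 cm

First lens: d_i1 = 1/(1/7 - 1/10) = 23.333 cm.
Object distance for lens 2: d_o2 = 58 - 23.333 = 34.667 cm.
Second lens: d_i2 = 1/(1/14 - 1/(34.667)) = 23.484 cm.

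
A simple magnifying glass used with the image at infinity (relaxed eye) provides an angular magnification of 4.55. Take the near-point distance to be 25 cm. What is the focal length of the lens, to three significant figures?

For the image at infinity, M = D/f.
f = D/M = 25/4.55 = 5.495 cm.

5.49 cm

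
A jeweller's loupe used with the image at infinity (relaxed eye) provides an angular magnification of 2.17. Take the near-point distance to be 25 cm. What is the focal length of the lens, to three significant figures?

For the image at infinity, M = D/f.
f = D/M = 25/2.17 = 11.521 cm.

11.5 cm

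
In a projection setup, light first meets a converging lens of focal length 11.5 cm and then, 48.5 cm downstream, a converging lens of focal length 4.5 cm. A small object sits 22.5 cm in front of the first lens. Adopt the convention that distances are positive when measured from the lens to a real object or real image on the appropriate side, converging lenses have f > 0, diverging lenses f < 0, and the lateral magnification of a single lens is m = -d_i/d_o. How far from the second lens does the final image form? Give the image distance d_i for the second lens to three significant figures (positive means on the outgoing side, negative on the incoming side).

5.49 cm

Applying the thin-lens equation to the first lens, 1/11.5 = 1/22.5 + 1/d_i1, which gives d_i1 = 23.523 cm.
Object distance for lens 2: d_o2 = 48.5 - 23.523 = 24.977 cm.
Applying the thin-lens equation again with f_2 = 4.5 cm and d_o2 = 24.977 cm gives d_i2 = 5.489 cm.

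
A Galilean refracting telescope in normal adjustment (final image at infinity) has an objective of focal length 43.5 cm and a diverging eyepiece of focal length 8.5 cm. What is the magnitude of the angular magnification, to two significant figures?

5.1

|M| = f_obj/|f_eye| = 43.5/8.5 = 5.118.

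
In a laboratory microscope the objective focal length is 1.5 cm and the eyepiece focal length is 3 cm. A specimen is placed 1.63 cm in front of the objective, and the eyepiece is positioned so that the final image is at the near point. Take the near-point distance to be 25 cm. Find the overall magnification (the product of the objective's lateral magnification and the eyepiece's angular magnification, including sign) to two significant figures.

Objective: 1/d_i = 1/f_obj - 1/d_o = 1/1.5 - 1/1.63 = 0.05317 cm^-1, so d_i = 18.808 cm.
m_obj = -d_i/d_o = -18.808/1.63 = -11.538.
Eyepiece angular magnification (image at near point): M_eye = 1 + D/f_e = 1 + 25/3 = 9.333.
Overall M = m_obj x M_eye = (-11.538)(9.333) = -107.69.

-110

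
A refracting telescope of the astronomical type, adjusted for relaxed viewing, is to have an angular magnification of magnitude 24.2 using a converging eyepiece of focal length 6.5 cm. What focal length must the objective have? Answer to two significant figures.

160 cm

|M| = f_obj/|f_eye|, so f_obj = |M| x |f_eye| = 24.2 x 6.5 = 157.300 cm.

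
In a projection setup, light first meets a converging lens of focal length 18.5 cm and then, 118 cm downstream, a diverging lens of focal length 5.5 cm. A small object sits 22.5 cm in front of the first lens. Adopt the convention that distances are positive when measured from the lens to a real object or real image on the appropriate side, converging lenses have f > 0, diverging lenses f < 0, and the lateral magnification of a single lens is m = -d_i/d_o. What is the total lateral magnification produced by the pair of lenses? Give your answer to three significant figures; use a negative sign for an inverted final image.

-1.31

Lens 1: 1/d_i1 = 1/f_1 - 1/d_o1 = 1/18.5 - 1/22.5 = 0.00961 cm^-1, so d_i1 = 104.062 cm.
m_1 = -(104.062)/22.5 = -4.6250.
That image sits 13.938 cm in front of the second lens, so d_o2 = 13.938 cm.
Lens 2: 1/d_i2 = 1/f_2 - 1/d_o2 = 1/(-5.5) - 1/(13.938) = -0.25357 cm^-1, so d_i2 = -3.944 cm.
m_2 = -(-3.944)/(13.938) = 0.2830.
The system's lateral magnification is m_1 m_2 = (-4.6250)(0.2830) = -1.3087.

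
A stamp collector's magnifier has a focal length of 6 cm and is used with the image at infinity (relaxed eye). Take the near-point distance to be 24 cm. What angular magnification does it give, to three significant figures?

M = D/f = 24/6 = 4.000.

4.00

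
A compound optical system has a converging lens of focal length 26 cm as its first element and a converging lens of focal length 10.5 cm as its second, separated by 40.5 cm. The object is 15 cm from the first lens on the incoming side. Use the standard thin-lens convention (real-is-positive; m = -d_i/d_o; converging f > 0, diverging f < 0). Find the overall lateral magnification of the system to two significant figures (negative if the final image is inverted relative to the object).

-0.38

First lens: d_i1 = 1/(1/26 - 1/15) = -35.455 cm.
m_1 = -(-35.455)/15 = 2.3636.
With d_i1 < 0 the first image is virtual and lies on the object side; the object distance for lens 2 is d_o2 = 40.5 - (-35.455) = 75.955 cm.
Second lens: d_i2 = 1/(1/10.5 - 1/(75.955)) = 12.184 cm.
m_2 = -(12.184)/(75.955) = -0.1604.
Overall magnification: m = m_1 m_2 = -0.3792.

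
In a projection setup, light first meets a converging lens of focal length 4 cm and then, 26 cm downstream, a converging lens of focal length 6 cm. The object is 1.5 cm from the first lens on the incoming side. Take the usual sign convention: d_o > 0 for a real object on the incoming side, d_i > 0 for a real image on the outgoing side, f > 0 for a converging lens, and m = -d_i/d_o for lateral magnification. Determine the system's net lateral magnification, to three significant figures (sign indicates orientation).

Applying the thin-lens equation to the first lens, 1/4 = 1/1.5 + 1/d_i1, which gives d_i1 = -2.400 cm.
Its lateral magnification is m_1 = -d_i1/d_o1 = -(-2.400)/1.5 = 1.6000.
The intermediate image is virtual, 2.400 cm to the left of lens 1, so d_o2 = L - d_i1 = 26 - (-2.400) = 28.400 cm.
Applying the thin-lens equation again with f_2 = 6 cm and d_o2 = 28.400 cm gives d_i2 = 7.607 cm.
m_2 = -(7.607)/(28.400) = -0.2679.
Total m = m_1 x m_2 = (1.6000)(-0.2679) = -0.4286.

-0.429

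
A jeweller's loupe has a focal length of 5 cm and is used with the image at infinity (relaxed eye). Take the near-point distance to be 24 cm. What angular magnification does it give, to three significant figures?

4.80

M = D/f = 24/5 = 4.800.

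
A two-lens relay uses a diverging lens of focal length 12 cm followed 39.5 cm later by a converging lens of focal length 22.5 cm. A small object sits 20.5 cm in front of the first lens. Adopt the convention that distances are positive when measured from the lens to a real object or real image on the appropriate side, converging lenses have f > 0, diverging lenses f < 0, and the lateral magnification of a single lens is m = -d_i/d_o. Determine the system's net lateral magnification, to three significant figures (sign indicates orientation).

First lens: d_i1 = 1/(1/(-12) - 1/20.5) = -7.569 cm.
m_1 = -(-7.569)/20.5 = 0.3692.
With d_i1 < 0 the first image is virtual and lies on the object side; the object distance for lens 2 is d_o2 = 39.5 - (-7.569) = 47.069 cm.
Second lens: d_i2 = 1/(1/22.5 - 1/(47.069)) = 43.105 cm.
m_2 = -(43.105)/(47.069) = -0.9158.
Overall magnification: m = m_1 m_2 = -0.3381.

-0.338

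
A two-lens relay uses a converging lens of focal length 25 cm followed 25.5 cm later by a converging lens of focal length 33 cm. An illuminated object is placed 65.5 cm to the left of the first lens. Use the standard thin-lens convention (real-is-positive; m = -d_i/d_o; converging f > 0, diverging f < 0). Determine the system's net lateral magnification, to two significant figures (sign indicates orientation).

Lens 1: 1/d_i1 = 1/f_1 - 1/d_o1 = 1/25 - 1/65.5 = 0.02473 cm^-1, so d_i1 = 40.432 cm.
m_1 = -(40.432)/65.5 = -0.6173.
Since 40.432 cm > 25.5 cm, the first image lies past the second lens and serves as a virtual object: d_o2 = L - d_i1 = -14.932 cm.
Lens 2: 1/d_i2 = 1/f_2 - 1/d_o2 = 1/33 - 1/(-14.932) = 0.09727 cm^-1, so d_i2 = 10.280 cm.
m_2 = -(10.280)/(-14.932) = 0.6885.
Total m = m_1 x m_2 = (-0.6173)(0.6885) = -0.4250.

-0.42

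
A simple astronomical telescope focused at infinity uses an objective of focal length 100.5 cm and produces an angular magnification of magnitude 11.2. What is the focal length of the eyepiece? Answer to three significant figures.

8.97 cm

|M| = f_obj/f_eye, so f_eye = f_obj/|M| = 100.5/11.2 = 8.973 cm.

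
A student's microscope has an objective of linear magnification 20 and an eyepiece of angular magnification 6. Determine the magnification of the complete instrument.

The overall magnification of a compound microscope is the product of the objective and eyepiece magnifications:
M = M_obj x M_eye = 20 x 6 = 120.

120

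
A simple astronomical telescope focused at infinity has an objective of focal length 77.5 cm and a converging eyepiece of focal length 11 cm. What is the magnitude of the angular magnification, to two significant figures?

7.0

|M| = f_obj/|f_eye| = 77.5/11 = 7.045.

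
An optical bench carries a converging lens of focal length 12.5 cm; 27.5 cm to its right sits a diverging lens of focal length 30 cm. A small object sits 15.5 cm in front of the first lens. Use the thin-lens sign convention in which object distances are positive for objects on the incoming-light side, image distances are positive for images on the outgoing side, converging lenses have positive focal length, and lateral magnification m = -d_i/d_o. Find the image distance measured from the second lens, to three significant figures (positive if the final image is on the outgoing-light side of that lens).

Applying the thin-lens equation to the first lens, 1/12.5 = 1/15.5 + 1/d_i1, which gives d_i1 = 64.583 cm.
Since 64.583 cm > 27.5 cm, the first image lies past the second lens and serves as a virtual object: d_o2 = L - d_i1 = -37.083 cm.
Applying the thin-lens equation again with f_2 = -30 cm and d_o2 = -37.083 cm gives d_i2 = -157.059 cm.

-157 cm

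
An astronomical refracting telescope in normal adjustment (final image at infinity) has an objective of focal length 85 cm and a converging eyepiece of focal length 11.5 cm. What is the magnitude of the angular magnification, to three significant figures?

|M| = f_obj/|f_eye| = 85/11.5 = 7.391.

7.39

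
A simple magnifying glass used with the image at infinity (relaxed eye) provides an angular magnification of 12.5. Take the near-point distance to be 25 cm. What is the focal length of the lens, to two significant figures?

For the image at infinity, M = D/f.
f = D/M = 25/12.5 = 2.000 cm.

2.0 cm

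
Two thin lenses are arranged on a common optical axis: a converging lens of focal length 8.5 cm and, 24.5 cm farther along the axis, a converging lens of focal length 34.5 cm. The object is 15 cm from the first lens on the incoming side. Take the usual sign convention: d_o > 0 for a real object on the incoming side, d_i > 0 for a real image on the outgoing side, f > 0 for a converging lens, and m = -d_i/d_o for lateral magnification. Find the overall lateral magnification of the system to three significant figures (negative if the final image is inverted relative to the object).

-1.52

Applying the thin-lens equation to the first lens, 1/8.5 = 1/15 + 1/d_i1, which gives d_i1 = 19.615 cm.
Its lateral magnification is m_1 = -d_i1/d_o1 = -(19.615)/15 = -1.3077.
The intermediate image is 19.615 cm to the right of lens 1, so d_o2 = L - d_i1 = 24.5 - 19.615 = 4.885 cm.
Applying the thin-lens equation again with f_2 = 34.5 cm and d_o2 = 4.885 cm gives d_i2 = -5.690 cm.
m_2 = -(-5.690)/(4.885) = 1.1649.
Overall magnification: m = m_1 m_2 = -1.5234.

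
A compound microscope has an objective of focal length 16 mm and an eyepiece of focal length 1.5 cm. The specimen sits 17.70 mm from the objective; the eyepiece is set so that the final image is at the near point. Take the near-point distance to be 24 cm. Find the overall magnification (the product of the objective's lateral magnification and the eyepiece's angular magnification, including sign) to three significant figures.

-160

Convert to cm: f_obj = 16 mm = 1.6 cm; d_o = 17.70 mm = 1.77 cm.
Objective: 1/d_i = 1/f_obj - 1/d_o = 1/1.6 - 1/1.77 = 0.06003 cm^-1, so d_i = 16.659 cm.
m_obj = -d_i/d_o = -16.659/1.77 = -9.412.
Eyepiece angular magnification (image at near point): M_eye = 1 + D/f_e = 1 + 24/1.5 = 17.000.
Overall M = m_obj x M_eye = (-9.412)(17.000) = -160.00.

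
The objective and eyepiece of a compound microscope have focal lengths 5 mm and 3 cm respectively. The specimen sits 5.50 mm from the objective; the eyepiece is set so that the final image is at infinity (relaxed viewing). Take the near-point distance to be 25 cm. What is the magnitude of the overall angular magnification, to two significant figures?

Convert to cm: f_obj = 5 mm = 0.5 cm; d_o = 5.50 mm = 0.55 cm.
Objective: 1/d_i = 1/f_obj - 1/d_o = 1/0.5 - 1/0.55 = 0.18182 cm^-1, so d_i = 5.500 cm.
m_obj = -d_i/d_o = -5.500/0.55 = -10.000.
Eyepiece angular magnification (image at infinity): M_eye = D/f_e = 25/3 = 8.333.
Overall M = m_obj x M_eye = (-10.000)(8.333) = -83.33.
|M| = 83.33.

83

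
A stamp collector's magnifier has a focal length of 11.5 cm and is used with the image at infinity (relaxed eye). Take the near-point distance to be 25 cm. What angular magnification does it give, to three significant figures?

2.17

M = D/f = 25/11.5 = 2.174.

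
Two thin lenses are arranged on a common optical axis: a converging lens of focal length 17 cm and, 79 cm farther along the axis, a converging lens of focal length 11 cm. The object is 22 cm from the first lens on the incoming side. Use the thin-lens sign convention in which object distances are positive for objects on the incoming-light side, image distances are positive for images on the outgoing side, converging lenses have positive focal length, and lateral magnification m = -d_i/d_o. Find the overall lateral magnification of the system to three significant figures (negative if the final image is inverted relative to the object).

-5.50

Applying the thin-lens equation to the first lens, 1/17 = 1/22 + 1/d_i1, which gives d_i1 = 74.800 cm.
Its lateral magnification is m_1 = -d_i1/d_o1 = -(74.800)/22 = -3.4000.
That image sits 4.200 cm in front of the second lens, so d_o2 = 4.200 cm.
Applying the thin-lens equation again with f_2 = 11 cm and d_o2 = 4.200 cm gives d_i2 = -6.794 cm.
m_2 = -(-6.794)/(4.200) = 1.6176.
Overall magnification: m = m_1 m_2 = -5.5000.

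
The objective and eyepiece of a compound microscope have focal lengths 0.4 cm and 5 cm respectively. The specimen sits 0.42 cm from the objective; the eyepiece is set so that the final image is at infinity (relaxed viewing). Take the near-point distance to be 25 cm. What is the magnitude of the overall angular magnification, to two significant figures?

100

Objective: 1/d_i = 1/f_obj - 1/d_o = 1/0.4 - 1/0.42 = 0.11905 cm^-1, so d_i = 8.400 cm.
m_obj = -d_i/d_o = -8.400/0.42 = -20.000.
Eyepiece angular magnification (image at infinity): M_eye = D/f_e = 25/5 = 5.000.
Overall M = m_obj x M_eye = (-20.000)(5.000) = -100.00.
|M| = 100.00.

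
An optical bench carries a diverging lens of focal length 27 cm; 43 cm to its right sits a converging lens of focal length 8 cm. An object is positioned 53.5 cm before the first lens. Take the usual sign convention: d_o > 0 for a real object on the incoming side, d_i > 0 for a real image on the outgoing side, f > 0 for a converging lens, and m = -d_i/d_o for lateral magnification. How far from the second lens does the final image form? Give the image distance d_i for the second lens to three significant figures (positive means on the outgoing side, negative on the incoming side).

9.21 cm

First lens: d_i1 = 1/(1/(-27) - 1/53.5) = -17.944 cm.
With d_i1 < 0 the first image is virtual and lies on the object side; the object distance for lens 2 is d_o2 = 43 - (-17.944) = 60.944 cm.
Second lens: d_i2 = 1/(1/8 - 1/(60.944)) = 9.209 cm.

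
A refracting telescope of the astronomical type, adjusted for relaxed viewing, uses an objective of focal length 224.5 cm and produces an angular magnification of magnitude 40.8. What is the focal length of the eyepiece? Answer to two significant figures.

5.5 cm

|M| = f_obj/f_eye, so f_eye = f_obj/|M| = 224.5/40.8 = 5.502 cm.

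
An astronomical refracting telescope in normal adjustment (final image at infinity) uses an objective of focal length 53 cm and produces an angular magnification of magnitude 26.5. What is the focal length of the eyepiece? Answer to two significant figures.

|M| = f_obj/f_eye, so f_eye = f_obj/|M| = 53/26.5 = 2.000 cm.

2.0 cm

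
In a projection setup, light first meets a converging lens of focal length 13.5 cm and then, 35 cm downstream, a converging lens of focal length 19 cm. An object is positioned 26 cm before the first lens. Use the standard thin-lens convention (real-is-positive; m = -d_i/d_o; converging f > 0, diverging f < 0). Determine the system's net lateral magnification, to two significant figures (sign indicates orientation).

-1.7

Lens 1: 1/d_i1 = 1/f_1 - 1/d_o1 = 1/13.5 - 1/26 = 0.03561 cm^-1, so d_i1 = 28.080 cm.
m_1 = -(28.080)/26 = -1.0800.
The intermediate image is 28.080 cm to the right of lens 1, so d_o2 = L - d_i1 = 35 - 28.080 = 6.920 cm.
Lens 2: 1/d_i2 = 1/f_2 - 1/d_o2 = 1/19 - 1/(6.920) = -0.09188 cm^-1, so d_i2 = -10.884 cm.
m_2 = -(-10.884)/(6.920) = 1.5728.
Overall magnification: m = m_1 m_2 = -1.6987.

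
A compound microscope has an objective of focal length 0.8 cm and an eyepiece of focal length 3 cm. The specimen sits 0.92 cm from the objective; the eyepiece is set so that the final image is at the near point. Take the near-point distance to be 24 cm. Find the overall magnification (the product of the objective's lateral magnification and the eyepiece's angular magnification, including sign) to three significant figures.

-60.0

Objective: 1/d_i = 1/f_obj - 1/d_o = 1/0.8 - 1/0.92 = 0.16304 cm^-1, so d_i = 6.133 cm.
m_obj = -d_i/d_o = -6.133/0.92 = -6.667.
Eyepiece angular magnification (image at near point): M_eye = 1 + D/f_e = 1 + 24/3 = 9.000.
Overall M = m_obj x M_eye = (-6.667)(9.000) = -60.00.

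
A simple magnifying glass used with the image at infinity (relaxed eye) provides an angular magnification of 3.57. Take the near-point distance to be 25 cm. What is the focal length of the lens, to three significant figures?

7.00 cm

For the image at infinity, M = D/f.
f = D/M = 25/3.57 = 7.003 cm.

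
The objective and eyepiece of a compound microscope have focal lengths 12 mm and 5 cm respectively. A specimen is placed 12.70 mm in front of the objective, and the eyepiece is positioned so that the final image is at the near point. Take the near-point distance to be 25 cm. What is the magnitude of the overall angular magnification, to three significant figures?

103

Convert to cm: f_obj = 12 mm = 1.2 cm; d_o = 12.70 mm = 1.27 cm.
Objective: 1/d_i = 1/f_obj - 1/d_o = 1/1.2 - 1/1.27 = 0.04593 cm^-1, so d_i = 21.771 cm.
m_obj = -d_i/d_o = -21.771/1.27 = -17.143.
Eyepiece angular magnification (image at near point): M_eye = 1 + D/f_e = 1 + 25/5 = 6.000.
Overall M = m_obj x M_eye = (-17.143)(6.000) = -102.86.
|M| = 102.86.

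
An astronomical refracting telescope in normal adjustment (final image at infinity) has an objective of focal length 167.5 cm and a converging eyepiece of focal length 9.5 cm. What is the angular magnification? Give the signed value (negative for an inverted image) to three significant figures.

M = -f_obj/f_eye = -167.5/(9.5) = -17.632.

-17.6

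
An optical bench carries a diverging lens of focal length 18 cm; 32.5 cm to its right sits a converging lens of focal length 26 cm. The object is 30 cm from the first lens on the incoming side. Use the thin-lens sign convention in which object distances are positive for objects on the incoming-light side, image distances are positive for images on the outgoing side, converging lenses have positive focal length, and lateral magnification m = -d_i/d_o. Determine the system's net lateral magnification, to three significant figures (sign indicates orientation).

Applying the thin-lens equation to the first lens, 1/(-18) = 1/30 + 1/d_i1, which gives d_i1 = -11.250 cm.
Its lateral magnification is m_1 = -d_i1/d_o1 = -(-11.250)/30 = 0.3750.
With d_i1 < 0 the first image is virtual and lies on the object side; the object distance for lens 2 is d_o2 = 32.5 - (-11.250) = 43.750 cm.
Applying the thin-lens equation again with f_2 = 26 cm and d_o2 = 43.750 cm gives d_i2 = 64.085 cm.
m_2 = -(64.085)/(43.750) = -1.4648.
Overall magnification: m = m_1 m_2 = -0.5493.

-0.549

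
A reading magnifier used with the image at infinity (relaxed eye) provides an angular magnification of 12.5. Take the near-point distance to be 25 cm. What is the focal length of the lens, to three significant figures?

For the image at infinity, M = D/f.
f = D/M = 25/12.5 = 2.000 cm.

2.00 cm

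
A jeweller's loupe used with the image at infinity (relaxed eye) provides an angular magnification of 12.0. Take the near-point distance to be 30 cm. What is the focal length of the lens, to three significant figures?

For the image at infinity, M = D/f.
f = D/M = 30/12.0 = 2.500 cm.

2.50 cm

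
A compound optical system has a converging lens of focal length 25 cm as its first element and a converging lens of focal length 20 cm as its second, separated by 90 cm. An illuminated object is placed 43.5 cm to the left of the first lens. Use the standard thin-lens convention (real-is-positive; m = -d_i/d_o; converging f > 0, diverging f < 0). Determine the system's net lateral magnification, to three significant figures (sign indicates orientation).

Lens 1: 1/d_i1 = 1/f_1 - 1/d_o1 = 1/25 - 1/43.5 = 0.01701 cm^-1, so d_i1 = 58.784 cm.
m_1 = -(58.784)/43.5 = -1.3514.
Object distance for lens 2: d_o2 = 90 - 58.784 = 31.216 cm.
Lens 2: 1/d_i2 = 1/f_2 - 1/d_o2 = 1/20 - 1/(31.216) = 0.01797 cm^-1, so d_i2 = 55.663 cm.
m_2 = -(55.663)/(31.216) = -1.7831.
Overall magnification: m = m_1 m_2 = 2.4096.

2.41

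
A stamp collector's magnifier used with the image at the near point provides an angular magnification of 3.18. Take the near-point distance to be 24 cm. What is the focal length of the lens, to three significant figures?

For the image at the near point, M = 1 + D/f.
f = D/(M - 1) = 24/(3.18 - 1) = 11.009 cm.

11.0 cm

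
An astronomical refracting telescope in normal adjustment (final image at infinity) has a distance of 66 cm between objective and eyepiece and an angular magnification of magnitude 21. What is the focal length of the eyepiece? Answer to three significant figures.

In normal adjustment the tube length equals f_obj + f_eye and |M| = f_obj/f_eye.
So f_obj = 21 f_eye and 21 f_eye + f_eye = 66 cm, giving f_eye = 66/22 = 3.000 cm and f_obj = 63.000 cm.

3.00 cm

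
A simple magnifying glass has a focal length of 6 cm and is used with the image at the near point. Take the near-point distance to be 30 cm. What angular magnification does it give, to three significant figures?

6.00

M = 1 + D/f = 1 + 30/6 = 6.000.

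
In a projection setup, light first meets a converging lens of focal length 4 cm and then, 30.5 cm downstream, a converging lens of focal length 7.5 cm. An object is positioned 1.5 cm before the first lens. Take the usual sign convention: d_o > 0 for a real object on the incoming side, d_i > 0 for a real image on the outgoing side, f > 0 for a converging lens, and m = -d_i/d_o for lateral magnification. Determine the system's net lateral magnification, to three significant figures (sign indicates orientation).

Lens 1: 1/d_i1 = 1/f_1 - 1/d_o1 = 1/4 - 1/1.5 = -0.41667 cm^-1, so d_i1 = -2.400 cm.
m_1 = -(-2.400)/1.5 = 1.6000.
With d_i1 < 0 the first image is virtual and lies on the object side; the object distance for lens 2 is d_o2 = 30.5 - (-2.400) = 32.900 cm.
Lens 2: 1/d_i2 = 1/f_2 - 1/d_o2 = 1/7.5 - 1/(32.900) = 0.10294 cm^-1, so d_i2 = 9.715 cm.
m_2 = -(9.715)/(32.900) = -0.2953.
Overall magnification: m = m_1 m_2 = -0.4724.

-0.472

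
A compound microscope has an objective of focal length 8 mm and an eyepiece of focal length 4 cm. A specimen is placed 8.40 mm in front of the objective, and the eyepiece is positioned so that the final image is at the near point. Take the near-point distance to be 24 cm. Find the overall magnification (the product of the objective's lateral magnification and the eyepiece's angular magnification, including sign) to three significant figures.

Convert to cm: f_obj = 8 mm = 0.8 cm; d_o = 8.40 mm = 0.84 cm.
Objective: 1/d_i = 1/f_obj - 1/d_o = 1/0.8 - 1/0.84 = 0.05952 cm^-1, so d_i = 16.800 cm.
m_obj = -d_i/d_o = -16.800/0.84 = -20.000.
Eyepiece angular magnification (image at near point): M_eye = 1 + D/f_e = 1 + 24/4 = 7.000.
Overall M = m_obj x M_eye = (-20.000)(7.000) = -140.00.

-140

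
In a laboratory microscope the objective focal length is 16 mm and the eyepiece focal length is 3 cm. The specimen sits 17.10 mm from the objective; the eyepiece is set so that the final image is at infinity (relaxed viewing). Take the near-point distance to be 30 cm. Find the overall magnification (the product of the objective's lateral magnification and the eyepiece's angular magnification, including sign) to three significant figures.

Convert to cm: f_obj = 16 mm = 1.6 cm; d_o = 17.10 mm = 1.71 cm.
Objective: 1/d_i = 1/f_obj - 1/d_o = 1/1.6 - 1/1.71 = 0.04020 cm^-1, so d_i = 24.873 cm.
m_obj = -d_i/d_o = -24.873/1.71 = -14.545.
Eyepiece angular magnification (image at infinity): M_eye = D/f_e = 30/3 = 10.000.
Overall M = m_obj x M_eye = (-14.545)(10.000) = -145.45.

-145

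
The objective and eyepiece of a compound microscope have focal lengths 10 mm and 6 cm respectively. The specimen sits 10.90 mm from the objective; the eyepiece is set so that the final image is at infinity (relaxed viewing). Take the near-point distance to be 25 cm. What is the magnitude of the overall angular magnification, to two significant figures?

Convert to cm: f_obj = 10 mm = 1 cm; d_o = 10.90 mm = 1.09 cm.
Objective: 1/d_i = 1/f_obj - 1/d_o = 1/1 - 1/1.09 = 0.08257 cm^-1, so d_i = 12.111 cm.
m_obj = -d_i/d_o = -12.111/1.09 = -11.111.
Eyepiece angular magnification (image at infinity): M_eye = D/f_e = 25/6 = 4.167.
Overall M = m_obj x M_eye = (-11.111)(4.167) = -46.30.
|M| = 46.30.

46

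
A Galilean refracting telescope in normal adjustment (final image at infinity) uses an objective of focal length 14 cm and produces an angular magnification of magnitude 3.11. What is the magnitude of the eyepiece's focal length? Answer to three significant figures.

4.50 cm

|M| = f_obj/|f_eye|, so |f_eye| = f_obj/|M| = 14/3.11 = 4.502 cm.
(The eyepiece is diverging, so its signed focal length is -4.502 cm.)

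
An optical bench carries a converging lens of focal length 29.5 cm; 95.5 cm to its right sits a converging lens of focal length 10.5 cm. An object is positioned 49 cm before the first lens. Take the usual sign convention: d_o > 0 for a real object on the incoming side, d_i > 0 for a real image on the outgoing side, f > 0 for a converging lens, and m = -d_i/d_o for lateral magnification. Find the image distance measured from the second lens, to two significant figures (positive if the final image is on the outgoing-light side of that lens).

21 cm

First lens: d_i1 = 1/(1/29.5 - 1/49) = 74.128 cm.
Object distance for lens 2: d_o2 = 95.5 - 74.128 = 21.372 cm.
Second lens: d_i2 = 1/(1/10.5 - 1/(21.372)) = 20.641 cm.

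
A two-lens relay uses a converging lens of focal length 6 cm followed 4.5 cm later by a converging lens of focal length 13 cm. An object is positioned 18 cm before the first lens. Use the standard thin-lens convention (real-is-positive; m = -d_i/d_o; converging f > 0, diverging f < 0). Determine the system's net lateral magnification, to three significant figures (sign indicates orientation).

-0.371

Applying the thin-lens equation to the first lens, 1/6 = 1/18 + 1/d_i1, which gives d_i1 = 9.000 cm.
Its lateral magnification is m_1 = -d_i1/d_o1 = -(9.000)/18 = -0.5000.
This image would form 9.000 cm past lens 1, i.e. 4.500 cm beyond lens 2, so it is a virtual object for lens 2: d_o2 = 4.5 - 9.000 = -4.500 cm.
Applying the thin-lens equation again with f_2 = 13 cm and d_o2 = -4.500 cm gives d_i2 = 3.343 cm.
m_2 = -(3.343)/(-4.500) = 0.7429.
Overall magnification: m = m_1 m_2 = -0.3714.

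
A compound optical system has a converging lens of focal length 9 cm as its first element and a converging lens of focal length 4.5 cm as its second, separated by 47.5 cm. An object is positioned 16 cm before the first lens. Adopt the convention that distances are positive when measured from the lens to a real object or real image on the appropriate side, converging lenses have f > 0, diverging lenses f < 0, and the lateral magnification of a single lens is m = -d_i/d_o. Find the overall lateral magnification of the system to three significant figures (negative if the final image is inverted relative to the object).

First lens: d_i1 = 1/(1/9 - 1/16) = 20.571 cm.
m_1 = -(20.571)/16 = -1.2857.
That image sits 26.929 cm in front of the second lens, so d_o2 = 26.929 cm.
Second lens: d_i2 = 1/(1/4.5 - 1/(26.929)) = 5.403 cm.
m_2 = -(5.403)/(26.929) = -0.2006.
Overall magnification: m = m_1 m_2 = 0.2580.

0.258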